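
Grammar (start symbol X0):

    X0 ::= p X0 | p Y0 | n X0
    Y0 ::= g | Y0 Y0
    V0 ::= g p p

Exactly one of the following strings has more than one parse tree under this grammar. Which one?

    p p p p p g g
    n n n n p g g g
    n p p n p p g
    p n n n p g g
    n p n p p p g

n n n n p g g g

p p p p p g g: 1 tree
n n n n p g g g: 2 trees
n p p n p p g: 1 tree
p n n n p g g: 1 tree
n p n p p p g: 1 tree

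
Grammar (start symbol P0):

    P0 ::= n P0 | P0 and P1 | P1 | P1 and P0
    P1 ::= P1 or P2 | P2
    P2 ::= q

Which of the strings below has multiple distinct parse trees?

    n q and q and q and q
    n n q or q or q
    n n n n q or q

n q and q and q and q: 15 trees
n n q or q or q: 1 tree
n n n n q or q: 1 tree

n q and q and q and q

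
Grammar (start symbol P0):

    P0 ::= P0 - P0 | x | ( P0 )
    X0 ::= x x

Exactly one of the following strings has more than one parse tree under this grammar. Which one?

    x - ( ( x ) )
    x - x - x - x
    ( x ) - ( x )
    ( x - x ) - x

x - x - x - x

x - ( ( x ) ): 1 tree
x - x - x - x: 5 trees
( x ) - ( x ): 1 tree
( x - x ) - x: 1 tree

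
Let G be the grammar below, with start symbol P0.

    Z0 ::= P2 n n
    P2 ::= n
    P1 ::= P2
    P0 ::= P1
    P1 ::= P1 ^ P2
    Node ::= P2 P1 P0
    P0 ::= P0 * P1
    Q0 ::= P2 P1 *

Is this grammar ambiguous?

(Node, Z0, Q0 are unreachable from P0, so their rules don't affect L(P0).) The grammar is stratified — P0 handles '*' (left-recursive), P1 handles '^', P2 atoms. Each operator has a fixed associativity and precedence level, so every string has one parse.

Unambiguous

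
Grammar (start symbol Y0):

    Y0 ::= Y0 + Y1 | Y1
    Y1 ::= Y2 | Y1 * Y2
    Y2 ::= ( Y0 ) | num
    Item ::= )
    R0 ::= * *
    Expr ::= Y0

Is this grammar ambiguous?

Unambiguous

Only Y0, Y1, Y2 are reachable from Y0; ignoring the rest: This is a standard precedence ladder (Y0 over Y1 over Y2), with each level left-recursive on its own operator ('+' at Y0, '*' at Y1). That structure is LR(1), hence unambiguous.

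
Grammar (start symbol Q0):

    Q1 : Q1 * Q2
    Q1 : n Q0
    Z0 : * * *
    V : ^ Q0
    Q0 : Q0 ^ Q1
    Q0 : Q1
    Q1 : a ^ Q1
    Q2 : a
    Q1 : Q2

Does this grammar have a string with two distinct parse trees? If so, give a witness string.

Ambiguous

Witness: a ^ a

Derivation 1: Q0 ⇒ Q0 ^ Q1 ⇒ Q1 ^ Q1 ⇒ Q2 ^ Q1 ⇒ a ^ Q1 ⇒ a ^ Q2 ⇒ a ^ a
Derivation 2: Q0 ⇒ Q1 ⇒ a ^ Q1 ⇒ a ^ Q2 ⇒ a ^ a

Two distinct leftmost derivations for the same string.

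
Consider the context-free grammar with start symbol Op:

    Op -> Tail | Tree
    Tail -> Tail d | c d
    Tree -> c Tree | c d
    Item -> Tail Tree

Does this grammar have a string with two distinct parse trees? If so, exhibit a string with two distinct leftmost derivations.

Ambiguous

Witness: c d

Derivation 1: Op ⇒ Tail ⇒ c d
Derivation 2: Op ⇒ Tree ⇒ c d

Two distinct leftmost derivations for the same string.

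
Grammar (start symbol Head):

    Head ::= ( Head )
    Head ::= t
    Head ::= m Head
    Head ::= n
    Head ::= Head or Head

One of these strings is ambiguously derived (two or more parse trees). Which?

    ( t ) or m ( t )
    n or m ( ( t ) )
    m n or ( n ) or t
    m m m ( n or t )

m n or ( n ) or t

( t ) or m ( t ): 1 tree
n or m ( ( t ) ): 1 tree
m n or ( n ) or t: 5 trees
m m m ( n or t ): 1 tree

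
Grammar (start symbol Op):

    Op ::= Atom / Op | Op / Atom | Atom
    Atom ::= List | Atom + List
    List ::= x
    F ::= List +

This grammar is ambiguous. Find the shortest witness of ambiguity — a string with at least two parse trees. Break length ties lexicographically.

x / x

length 1: no string has ≥2 trees
length 3: x / x has 2 parse trees

Two derivations of x / x:
  Op ⇒ Atom / Op ⇒ List / Op ⇒ x / Op ⇒ x / Atom ⇒ x / List ⇒ x / x
  Op ⇒ Op / Atom ⇒ Atom / Atom ⇒ List / Atom ⇒ x / Atom ⇒ x / List ⇒ x / x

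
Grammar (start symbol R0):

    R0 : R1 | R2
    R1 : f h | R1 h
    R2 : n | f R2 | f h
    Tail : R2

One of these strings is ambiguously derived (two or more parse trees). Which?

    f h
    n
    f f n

f h

f h: 2 trees
n: 1 tree
f f n: 1 tree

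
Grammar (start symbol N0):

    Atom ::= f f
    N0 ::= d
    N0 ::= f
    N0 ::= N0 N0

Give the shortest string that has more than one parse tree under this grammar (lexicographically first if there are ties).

length 1: no string has ≥2 trees
length 2: no string has ≥2 trees
length 3: d d d has 2 parse trees

Two derivations of d d d:
  N0 ⇒ N0 N0 ⇒ d N0 ⇒ d N0 N0 ⇒ d d N0 ⇒ d d d
  N0 ⇒ N0 N0 ⇒ N0 N0 N0 ⇒ d N0 N0 ⇒ d d N0 ⇒ d d d

d d d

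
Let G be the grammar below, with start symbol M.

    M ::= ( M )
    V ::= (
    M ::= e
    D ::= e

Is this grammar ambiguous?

(D, V are unreachable from M, so their rules don't affect L(M).) L(M) is { openⁿ atom closeⁿ : n ≥ 0 }. The bracket depth fixes n, and the derivation is forced at every step.

Unambiguous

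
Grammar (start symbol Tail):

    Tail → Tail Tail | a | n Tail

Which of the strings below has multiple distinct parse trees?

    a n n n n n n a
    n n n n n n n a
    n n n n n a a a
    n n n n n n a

a n n n n n n a: 1 tree
n n n n n n n a: 1 tree
n n n n n a a a: 27 trees
n n n n n n a: 1 tree

n n n n n a a a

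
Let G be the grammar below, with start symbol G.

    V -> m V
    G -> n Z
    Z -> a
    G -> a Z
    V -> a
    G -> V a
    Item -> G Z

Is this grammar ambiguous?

Ambiguous

Witness: a a

Derivation 1: G ⇒ a Z ⇒ a a
Derivation 2: G ⇒ V a ⇒ a a

Two distinct leftmost derivations for the same string.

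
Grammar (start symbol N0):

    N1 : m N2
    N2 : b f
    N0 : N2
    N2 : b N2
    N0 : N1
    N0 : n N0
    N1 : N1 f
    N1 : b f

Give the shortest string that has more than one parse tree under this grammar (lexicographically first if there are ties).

length 2: b f has 2 parse trees

Two derivations of b f:
  N0 ⇒ N2 ⇒ b f
  N0 ⇒ N1 ⇒ b f

b f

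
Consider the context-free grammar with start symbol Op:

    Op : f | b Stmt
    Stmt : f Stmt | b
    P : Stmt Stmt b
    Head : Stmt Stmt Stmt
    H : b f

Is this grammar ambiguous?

(P, Head, H are unreachable from Op, so their rules don't affect L(Op).) Restricted to the reachable nonterminals, every rule has the form A → t or A → t B, and no two rules for the same A share a first terminal. The grammar encodes a DFA — one run per string.

Unambiguous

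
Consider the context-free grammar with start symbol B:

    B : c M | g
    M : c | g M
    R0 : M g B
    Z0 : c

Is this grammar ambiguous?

Unambiguous

(R0, Z0 are unreachable from B, so their rules don't affect L(B).) Restricted to the reachable nonterminals, every rule has the form A → t or A → t B, and no two rules for the same A share a first terminal. The grammar encodes a DFA — one run per string.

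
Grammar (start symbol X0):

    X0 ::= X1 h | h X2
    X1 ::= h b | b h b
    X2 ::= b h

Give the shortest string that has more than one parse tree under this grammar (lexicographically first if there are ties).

h b h

length 3: h b h has 2 parse trees

Two derivations of h b h:
  X0 ⇒ X1 h ⇒ h b h
  X0 ⇒ h X2 ⇒ h b h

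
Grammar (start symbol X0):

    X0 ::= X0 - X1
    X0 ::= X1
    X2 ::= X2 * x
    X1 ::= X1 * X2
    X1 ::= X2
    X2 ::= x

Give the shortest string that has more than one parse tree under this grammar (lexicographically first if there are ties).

x * x

length 1: no string has ≥2 trees
length 3: x * x has 2 parse trees

Two derivations of x * x:
  X0 ⇒ X1 ⇒ X1 * X2 ⇒ X2 * X2 ⇒ x * X2 ⇒ x * x
  X0 ⇒ X1 ⇒ X2 ⇒ X2 * x ⇒ x * x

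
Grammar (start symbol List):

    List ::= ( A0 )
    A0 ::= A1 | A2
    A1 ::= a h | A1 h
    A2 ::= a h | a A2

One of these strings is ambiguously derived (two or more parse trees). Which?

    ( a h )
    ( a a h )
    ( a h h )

( a h ): 2 trees
( a a h ): 1 tree
( a h h ): 1 tree

( a h )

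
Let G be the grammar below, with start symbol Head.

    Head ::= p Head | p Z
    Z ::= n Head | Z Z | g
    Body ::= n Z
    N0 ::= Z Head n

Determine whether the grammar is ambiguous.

Ambiguous

Witness: p g g g

Derivation 1: Head ⇒ p Z ⇒ p Z Z ⇒ p Z Z Z ⇒ p g Z Z ⇒ p g g Z ⇒ p g g g
Derivation 2: Head ⇒ p Z ⇒ p Z Z ⇒ p g Z ⇒ p g Z Z ⇒ p g g Z ⇒ p g g g

Two distinct leftmost derivations for the same string.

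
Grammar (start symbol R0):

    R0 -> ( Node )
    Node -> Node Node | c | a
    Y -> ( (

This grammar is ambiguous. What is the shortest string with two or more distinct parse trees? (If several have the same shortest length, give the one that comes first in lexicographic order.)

( a a a )

length 3: no string has ≥2 trees
length 4: no string has ≥2 trees
length 5: ( a a a ) has 2 parse trees

Two derivations of ( a a a ):
  R0 ⇒ ( Node ) ⇒ ( Node Node ) ⇒ ( Node Node Node ) ⇒ ( a Node Node ) ⇒ ( a a Node ) ⇒ ( a a a )
  R0 ⇒ ( Node ) ⇒ ( Node Node ) ⇒ ( a Node ) ⇒ ( a Node Node ) ⇒ ( a a Node ) ⇒ ( a a a )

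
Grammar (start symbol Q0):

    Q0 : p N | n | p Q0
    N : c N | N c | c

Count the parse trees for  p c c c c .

Parse trees for p c c c c:
  [Q0 p [N c [N c [N c [N c]]]]]
  [Q0 p [N c [N c [N [N c] c]]]]
  [Q0 p [N c [N [N c [N c]] c]]]
  [Q0 p [N c [N [N [N c] c] c]]]
  [Q0 p [N [N c [N c [N c]]] c]]
  [Q0 p [N [N c [N [N c] c]] c]]
  [Q0 p [N [N [N c [N c]] c] c]]
  [Q0 p [N [N [N [N c] c] c] c]]

8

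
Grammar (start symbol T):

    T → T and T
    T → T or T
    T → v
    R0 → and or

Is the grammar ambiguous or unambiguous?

Ambiguous

Witness: v and v and v

Derivation 1: T ⇒ T and T ⇒ T and T and T ⇒ v and T and T ⇒ v and v and T ⇒ v and v and v
Derivation 2: T ⇒ T and T ⇒ v and T ⇒ v and T and T ⇒ v and v and T ⇒ v and v and v

Two distinct leftmost derivations for the same string.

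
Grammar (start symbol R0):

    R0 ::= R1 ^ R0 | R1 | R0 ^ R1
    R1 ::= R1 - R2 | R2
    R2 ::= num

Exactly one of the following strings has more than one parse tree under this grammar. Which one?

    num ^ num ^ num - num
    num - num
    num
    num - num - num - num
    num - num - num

num ^ num ^ num - num

num ^ num ^ num - num: 4 trees
num - num: 1 tree
num: 1 tree
num - num - num - num: 1 tree
num - num - num: 1 tree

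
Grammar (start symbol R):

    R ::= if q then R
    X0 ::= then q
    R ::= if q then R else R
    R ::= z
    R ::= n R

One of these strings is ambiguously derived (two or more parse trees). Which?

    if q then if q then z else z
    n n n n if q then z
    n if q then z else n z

if q then if q then z else z: 2 trees
n n n n if q then z: 1 tree
n if q then z else n z: 1 tree

if q then if q then z else z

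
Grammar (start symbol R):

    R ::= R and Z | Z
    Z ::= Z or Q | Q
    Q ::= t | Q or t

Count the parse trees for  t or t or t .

4

Parse trees for t or t or t:
  [R [Z [Z [Q t]] or [Q [Q t] or t]]]
  [R [Z [Z [Z [Q t]] or [Q t]] or [Q t]]]
  [R [Z [Z [Q [Q t] or t]] or [Q t]]]
  [R [Z [Q [Q [Q t] or t] or t]]]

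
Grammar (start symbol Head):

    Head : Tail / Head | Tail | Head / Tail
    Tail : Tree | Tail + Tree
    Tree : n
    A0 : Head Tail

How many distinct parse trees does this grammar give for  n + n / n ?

2

Parse trees for n + n / n:
  [Head [Tail [Tail [Tree n]] + [Tree n]] / [Head [Tail [Tree n]]]]
  [Head [Head [Tail [Tail [Tree n]] + [Tree n]]] / [Tail [Tree n]]]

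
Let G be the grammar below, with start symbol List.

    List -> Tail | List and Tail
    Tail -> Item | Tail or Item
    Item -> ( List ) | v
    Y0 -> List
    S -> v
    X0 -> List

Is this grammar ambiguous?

Only List, Tail, Item are reachable from List; ignoring the rest: The grammar is stratified — List handles 'and' (left-recursive), Tail handles 'or', Item atoms. Each operator has a fixed associativity and precedence level, so every string has one parse.

Unambiguous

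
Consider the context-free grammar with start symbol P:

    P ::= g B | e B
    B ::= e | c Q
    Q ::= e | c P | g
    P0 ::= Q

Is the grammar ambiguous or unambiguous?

Only P, B, Q are reachable from P; ignoring the rest: Each reachable nonterminal has at most one production per leading terminal, and all productions are right-linear; the derivation is determined token-by-token.

Unambiguous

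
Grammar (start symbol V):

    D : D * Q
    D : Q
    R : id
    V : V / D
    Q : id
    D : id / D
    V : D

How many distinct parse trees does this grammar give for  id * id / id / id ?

2

Parse trees for id * id / id / id:
  [V [V [D [D [Q id]] * [Q id]]] / [D id / [D [Q id]]]]
  [V [V [V [D [D [Q id]] * [Q id]]] / [D [Q id]]] / [D [Q id]]]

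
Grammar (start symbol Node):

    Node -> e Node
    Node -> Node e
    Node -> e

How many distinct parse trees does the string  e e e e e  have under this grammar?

Parse trees for e e e e e (showing first 6 of 16):
  [Node e [Node e [Node e [Node e [Node e]]]]]
  [Node e [Node e [Node e [Node [Node e] e]]]]
  [Node e [Node e [Node [Node e [Node e]] e]]]
  [Node e [Node e [Node [Node [Node e] e] e]]]
  [Node e [Node [Node e [Node e [Node e]]] e]]
  [Node e [Node [Node e [Node [Node e] e]] e]]

16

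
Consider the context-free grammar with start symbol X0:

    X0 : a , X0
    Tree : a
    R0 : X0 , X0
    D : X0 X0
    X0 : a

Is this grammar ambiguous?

Unambiguous

(R0, D, Tree are unreachable from X0, so their rules don't affect L(X0).) Right-recursive list with a separator: after each atom, whether the separator follows determines the rule. One parse per string.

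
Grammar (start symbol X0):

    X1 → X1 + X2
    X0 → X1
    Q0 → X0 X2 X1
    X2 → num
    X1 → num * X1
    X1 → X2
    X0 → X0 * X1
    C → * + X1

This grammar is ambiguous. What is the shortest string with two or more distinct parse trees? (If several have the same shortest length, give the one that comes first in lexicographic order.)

num * num

length 1: no string has ≥2 trees
length 3: num * num has 2 parse trees

Two derivations of num * num:
  X0 ⇒ X1 ⇒ num * X1 ⇒ num * X2 ⇒ num * num
  X0 ⇒ X0 * X1 ⇒ X1 * X1 ⇒ X2 * X1 ⇒ num * X1 ⇒ num * X2 ⇒ num * num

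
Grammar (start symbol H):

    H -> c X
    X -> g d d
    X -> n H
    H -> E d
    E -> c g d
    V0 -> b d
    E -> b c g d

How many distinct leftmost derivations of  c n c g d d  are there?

2

Parse trees for c n c g d d:
  [H c [X n [H c [X g d d]]]]
  [H c [X n [H [E c g d] d]]]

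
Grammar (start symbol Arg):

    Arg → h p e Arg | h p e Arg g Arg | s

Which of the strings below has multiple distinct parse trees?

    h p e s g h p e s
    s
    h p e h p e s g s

h p e h p e s g s

h p e s g h p e s: 1 tree
s: 1 tree
h p e h p e s g s: 2 trees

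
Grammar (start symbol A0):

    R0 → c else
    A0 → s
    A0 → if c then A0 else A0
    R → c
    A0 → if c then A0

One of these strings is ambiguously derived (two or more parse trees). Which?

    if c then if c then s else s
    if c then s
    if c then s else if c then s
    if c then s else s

if c then if c then s else s: 2 trees
if c then s: 1 tree
if c then s else if c then s: 1 tree
if c then s else s: 1 tree

if c then if c then s else s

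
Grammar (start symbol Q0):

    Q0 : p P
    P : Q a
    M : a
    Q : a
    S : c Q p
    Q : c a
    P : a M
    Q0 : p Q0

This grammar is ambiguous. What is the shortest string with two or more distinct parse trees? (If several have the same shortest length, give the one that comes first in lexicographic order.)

length 3: p a a has 2 parse trees

Two derivations of p a a:
  Q0 ⇒ p P ⇒ p Q a ⇒ p a a
  Q0 ⇒ p P ⇒ p a M ⇒ p a a

p a a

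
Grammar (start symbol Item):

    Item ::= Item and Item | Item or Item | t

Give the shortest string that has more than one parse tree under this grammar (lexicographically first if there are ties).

length 1: no string has ≥2 trees
length 3: no string has ≥2 trees
length 5: t and t and t has 2 parse trees

Two derivations of t and t and t:
  Item ⇒ Item and Item ⇒ Item and Item and Item ⇒ t and Item and Item ⇒ t and t and Item ⇒ t and t and t
  Item ⇒ Item and Item ⇒ t and Item ⇒ t and Item and Item ⇒ t and t and Item ⇒ t and t and t

t and t and t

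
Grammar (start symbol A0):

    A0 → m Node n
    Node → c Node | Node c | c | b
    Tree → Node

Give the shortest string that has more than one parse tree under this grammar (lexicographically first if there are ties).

m c c n

length 3: no string has ≥2 trees
length 4: m c c n has 2 parse trees

Two derivations of m c c n:
  A0 ⇒ m Node n ⇒ m c Node n ⇒ m c c n
  A0 ⇒ m Node n ⇒ m Node c n ⇒ m c c n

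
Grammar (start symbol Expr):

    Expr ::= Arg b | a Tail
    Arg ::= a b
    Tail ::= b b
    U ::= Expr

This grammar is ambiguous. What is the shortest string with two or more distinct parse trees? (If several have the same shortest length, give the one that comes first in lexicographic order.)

a b b

length 3: a b b has 2 parse trees

Two derivations of a b b:
  Expr ⇒ Arg b ⇒ a b b
  Expr ⇒ a Tail ⇒ a b b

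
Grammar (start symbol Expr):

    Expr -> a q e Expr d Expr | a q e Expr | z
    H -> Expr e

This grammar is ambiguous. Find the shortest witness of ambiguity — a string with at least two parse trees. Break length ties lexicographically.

length 1: no string has ≥2 trees
length 4: no string has ≥2 trees
length 6: no string has ≥2 trees
length 7: no string has ≥2 trees
length 9: a q e a q e z d z has 2 parse trees

Two derivations of a q e a q e z d z:
  Expr ⇒ a q e Expr d Expr ⇒ a q e a q e Expr d Expr ⇒ a q e a q e z d Expr ⇒ a q e a q e z d z
  Expr ⇒ a q e Expr ⇒ a q e a q e Expr d Expr ⇒ a q e a q e z d Expr ⇒ a q e a q e z d z

a q e a q e z d z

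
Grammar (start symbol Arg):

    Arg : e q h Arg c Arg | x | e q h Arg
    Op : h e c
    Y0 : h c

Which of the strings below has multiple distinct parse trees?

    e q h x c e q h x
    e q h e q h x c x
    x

e q h e q h x c x

e q h x c e q h x: 1 tree
e q h e q h x c x: 2 trees
x: 1 tree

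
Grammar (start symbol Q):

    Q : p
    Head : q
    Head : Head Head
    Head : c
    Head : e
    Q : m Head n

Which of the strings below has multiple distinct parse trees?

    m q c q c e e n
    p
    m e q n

m q c q c e e n

m q c q c e e n: 42 trees
p: 1 tree
m e q n: 1 tree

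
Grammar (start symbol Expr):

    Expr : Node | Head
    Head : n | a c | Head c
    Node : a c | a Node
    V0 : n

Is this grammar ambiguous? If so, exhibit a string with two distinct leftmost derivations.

Witness: a c

Derivation 1: Expr ⇒ Node ⇒ a c
Derivation 2: Expr ⇒ Head ⇒ a c

Two distinct leftmost derivations for the same string.

Ambiguous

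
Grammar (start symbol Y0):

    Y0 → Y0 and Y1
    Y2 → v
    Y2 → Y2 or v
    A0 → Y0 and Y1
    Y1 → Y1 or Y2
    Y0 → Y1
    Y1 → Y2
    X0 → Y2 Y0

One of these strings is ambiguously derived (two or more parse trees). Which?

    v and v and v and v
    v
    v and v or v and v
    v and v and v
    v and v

v and v and v and v: 1 tree
v: 1 tree
v and v or v and v: 2 trees
v and v and v: 1 tree
v and v: 1 tree

v and v or v and v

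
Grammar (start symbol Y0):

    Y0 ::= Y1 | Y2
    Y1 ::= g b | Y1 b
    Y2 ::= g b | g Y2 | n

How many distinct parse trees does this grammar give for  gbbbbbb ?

1

Parse trees for gbbbbbb:
  [Y0 [Y1 [Y1 [Y1 [Y1 [Y1 [Y1 g b] b] b] b] b] b]]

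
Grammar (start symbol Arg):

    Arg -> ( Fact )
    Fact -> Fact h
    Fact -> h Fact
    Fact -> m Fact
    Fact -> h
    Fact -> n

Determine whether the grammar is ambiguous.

Witness: ( h h )

Derivation 1: Arg ⇒ ( Fact ) ⇒ ( Fact h ) ⇒ ( h h )
Derivation 2: Arg ⇒ ( Fact ) ⇒ ( h Fact ) ⇒ ( h h )

Two distinct leftmost derivations for the same string.

Ambiguous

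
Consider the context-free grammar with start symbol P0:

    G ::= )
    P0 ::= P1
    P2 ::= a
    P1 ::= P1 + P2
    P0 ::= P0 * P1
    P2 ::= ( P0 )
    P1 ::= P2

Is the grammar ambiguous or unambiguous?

(G is unreachable from P0, so its rules don't affect L(P0).) P0 → P0 * P1 | P1  ;  P1 → P1 + P2 | P2  — a left-associative chain with P2 at the bottom. Each string factors uniquely by precedence.

Unambiguous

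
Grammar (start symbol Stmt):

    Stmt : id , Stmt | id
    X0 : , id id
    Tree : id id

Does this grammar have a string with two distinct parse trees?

Only Stmt is reachable from Stmt; ignoring the rest: The reachable grammar is A → atom sep A | atom. Each atom is followed by either the separator (recurse) or end-of-string (stop) — no choice point.

Unambiguous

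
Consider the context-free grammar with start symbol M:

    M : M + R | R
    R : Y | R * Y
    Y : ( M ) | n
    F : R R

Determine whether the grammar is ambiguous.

Only M, R, Y are reachable from M; ignoring the rest: The grammar is stratified — M handles '+' (left-recursive), R handles '*', Y atoms. Each operator has a fixed associativity and precedence level, so every string has one parse.

Unambiguous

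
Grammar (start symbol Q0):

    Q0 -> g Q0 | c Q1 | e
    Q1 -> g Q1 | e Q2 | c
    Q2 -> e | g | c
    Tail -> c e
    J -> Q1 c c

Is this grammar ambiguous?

Only Q0, Q1, Q2 are reachable from Q0; ignoring the rest: Each reachable nonterminal has at most one production per leading terminal, and all productions are right-linear; the derivation is determined token-by-token.

Unambiguous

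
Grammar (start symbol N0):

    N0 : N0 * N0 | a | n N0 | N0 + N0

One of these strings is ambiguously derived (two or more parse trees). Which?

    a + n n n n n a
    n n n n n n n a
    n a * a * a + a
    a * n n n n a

n a * a * a + a

a + n n n n n a: 1 tree
n n n n n n n a: 1 tree
n a * a * a + a: 14 trees
a * n n n n a: 1 tree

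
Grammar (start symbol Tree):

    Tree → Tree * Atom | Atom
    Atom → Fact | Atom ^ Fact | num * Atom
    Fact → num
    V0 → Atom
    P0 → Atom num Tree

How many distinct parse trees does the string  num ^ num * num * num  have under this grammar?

Parse trees for num ^ num * num * num:
  [Tree [Tree [Atom [Atom [Fact num]] ^ [Fact num]]] * [Atom num * [Atom [Fact num]]]]
  [Tree [Tree [Tree [Atom [Atom [Fact num]] ^ [Fact num]]] * [Atom [Fact num]]] * [Atom [Fact num]]]

2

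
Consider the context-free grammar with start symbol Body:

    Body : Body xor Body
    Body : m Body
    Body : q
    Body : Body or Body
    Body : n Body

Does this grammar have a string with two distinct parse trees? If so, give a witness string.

Ambiguous

Witness: m q or q

Derivation 1: Body ⇒ m Body ⇒ m Body or Body ⇒ m q or Body ⇒ m q or q
Derivation 2: Body ⇒ Body or Body ⇒ m Body or Body ⇒ m q or Body ⇒ m q or q

Two distinct leftmost derivations for the same string.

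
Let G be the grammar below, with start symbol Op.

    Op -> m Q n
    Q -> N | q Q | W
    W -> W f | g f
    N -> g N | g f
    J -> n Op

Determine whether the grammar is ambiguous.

Ambiguous

Witness: m g f n

Derivation 1: Op ⇒ m Q n ⇒ m N n ⇒ m g f n
Derivation 2: Op ⇒ m Q n ⇒ m W n ⇒ m g f n

Two distinct leftmost derivations for the same string.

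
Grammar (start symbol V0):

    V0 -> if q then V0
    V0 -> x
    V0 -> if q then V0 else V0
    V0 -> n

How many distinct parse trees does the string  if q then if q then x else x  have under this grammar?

2

Parse trees for if q then if q then x else x:
  [V0 if q then [V0 if q then [V0 x] else [V0 x]]]
  [V0 if q then [V0 if q then [V0 x]] else [V0 x]]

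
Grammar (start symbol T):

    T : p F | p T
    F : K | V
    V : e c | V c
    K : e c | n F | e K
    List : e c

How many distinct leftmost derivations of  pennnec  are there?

2

Parse trees for pennnec:
  [T p [F [K e [K n [F [K n [F [K n [F [K e c]]]]]]]]]]
  [T p [F [K e [K n [F [K n [F [K n [F [V e c]]]]]]]]]]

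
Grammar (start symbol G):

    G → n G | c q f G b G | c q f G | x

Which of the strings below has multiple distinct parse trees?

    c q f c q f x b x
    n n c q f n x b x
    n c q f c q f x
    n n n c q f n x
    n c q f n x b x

c q f c q f x b x: 2 trees
n n c q f n x b x: 1 tree
n c q f c q f x: 1 tree
n n n c q f n x: 1 tree
n c q f n x b x: 1 tree

c q f c q f x b x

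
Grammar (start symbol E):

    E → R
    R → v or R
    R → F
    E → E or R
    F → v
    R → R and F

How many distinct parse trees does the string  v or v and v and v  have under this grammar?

Parse trees for v or v and v and v:
  [E [R v or [R [R [R [F v]] and [F v]] and [F v]]]]
  [E [R [R v or [R [R [F v]] and [F v]]] and [F v]]]
  [E [R [R [R v or [R [F v]]] and [F v]] and [F v]]]
  [E [E [R [F v]]] or [R [R [R [F v]] and [F v]] and [F v]]]

4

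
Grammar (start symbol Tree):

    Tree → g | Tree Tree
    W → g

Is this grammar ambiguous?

Ambiguous

Witness: g g g

Derivation 1: Tree ⇒ Tree Tree ⇒ g Tree ⇒ g Tree Tree ⇒ g g Tree ⇒ g g g
Derivation 2: Tree ⇒ Tree Tree ⇒ Tree Tree Tree ⇒ g Tree Tree ⇒ g g Tree ⇒ g g g

Two distinct leftmost derivations for the same string.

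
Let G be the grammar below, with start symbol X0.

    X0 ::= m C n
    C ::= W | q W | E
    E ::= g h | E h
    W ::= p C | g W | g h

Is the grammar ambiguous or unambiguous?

Witness: m g h n

Derivation 1: X0 ⇒ m C n ⇒ m W n ⇒ m g h n
Derivation 2: X0 ⇒ m C n ⇒ m E n ⇒ m g h n

Two distinct leftmost derivations for the same string.

Ambiguous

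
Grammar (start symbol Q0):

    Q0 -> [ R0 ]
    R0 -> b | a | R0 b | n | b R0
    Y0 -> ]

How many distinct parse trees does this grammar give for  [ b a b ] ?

Parse trees for [ b a b ]:
  [Q0 [ [R0 [R0 b [R0 a]] b] ]]
  [Q0 [ [R0 b [R0 [R0 a] b]] ]]

2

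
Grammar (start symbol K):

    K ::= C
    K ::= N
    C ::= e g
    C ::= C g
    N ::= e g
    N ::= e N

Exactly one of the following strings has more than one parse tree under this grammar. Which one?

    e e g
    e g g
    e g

e g

e e g: 1 tree
e g g: 1 tree
e g: 2 trees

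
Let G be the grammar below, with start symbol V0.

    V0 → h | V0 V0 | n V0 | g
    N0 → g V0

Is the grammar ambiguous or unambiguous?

Witness: g g g

Derivation 1: V0 ⇒ V0 V0 ⇒ V0 V0 V0 ⇒ g V0 V0 ⇒ g g V0 ⇒ g g g
Derivation 2: V0 ⇒ V0 V0 ⇒ g V0 ⇒ g V0 V0 ⇒ g g V0 ⇒ g g g

Two distinct leftmost derivations for the same string.

Ambiguous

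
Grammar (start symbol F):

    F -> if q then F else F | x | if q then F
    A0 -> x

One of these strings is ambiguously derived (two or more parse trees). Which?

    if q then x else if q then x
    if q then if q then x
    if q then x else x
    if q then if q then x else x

if q then if q then x else x

if q then x else if q then x: 1 tree
if q then if q then x: 1 tree
if q then x else x: 1 tree
if q then if q then x else x: 2 trees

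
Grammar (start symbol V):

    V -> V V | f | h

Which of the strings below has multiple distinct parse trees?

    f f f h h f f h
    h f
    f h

f f f h h f f h

f f f h h f f h: 429 trees
h f: 1 tree
f h: 1 tree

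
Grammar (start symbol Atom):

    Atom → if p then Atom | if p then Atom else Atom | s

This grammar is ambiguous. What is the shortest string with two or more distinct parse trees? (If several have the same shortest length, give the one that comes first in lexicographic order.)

length 1: no string has ≥2 trees
length 4: no string has ≥2 trees
length 6: no string has ≥2 trees
length 7: no string has ≥2 trees
length 9: if p then if p then s else s has 2 parse trees

Two derivations of if p then if p then s else s:
  Atom ⇒ if p then Atom ⇒ if p then if p then Atom else Atom ⇒ if p then if p then s else Atom ⇒ if p then if p then s else s
  Atom ⇒ if p then Atom else Atom ⇒ if p then if p then Atom else Atom ⇒ if p then if p then s else Atom ⇒ if p then if p then s else s

if p then if p then s else s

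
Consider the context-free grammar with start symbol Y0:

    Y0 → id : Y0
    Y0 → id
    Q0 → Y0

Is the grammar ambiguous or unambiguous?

Unambiguous

(Q0 is unreachable from Y0, so its rules don't affect L(Y0).) Right-recursive list with a separator: after each atom, whether the separator follows determines the rule. One parse per string.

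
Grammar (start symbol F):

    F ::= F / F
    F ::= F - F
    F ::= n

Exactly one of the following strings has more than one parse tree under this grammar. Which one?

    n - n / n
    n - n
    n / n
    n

n - n / n

n - n / n: 2 trees
n - n: 1 tree
n / n: 1 tree
n: 1 tree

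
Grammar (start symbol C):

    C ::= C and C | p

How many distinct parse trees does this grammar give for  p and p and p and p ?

5

Parse trees for p and p and p and p:
  [C [C p] and [C [C p] and [C [C p] and [C p]]]]
  [C [C p] and [C [C [C p] and [C p]] and [C p]]]
  [C [C [C p] and [C p]] and [C [C p] and [C p]]]
  [C [C [C p] and [C [C p] and [C p]]] and [C p]]
  [C [C [C [C p] and [C p]] and [C p]] and [C p]]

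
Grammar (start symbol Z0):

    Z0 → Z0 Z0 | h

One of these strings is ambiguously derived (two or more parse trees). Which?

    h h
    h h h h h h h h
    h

h h h h h h h h

h h: 1 tree
h h h h h h h h: 429 trees
h: 1 tree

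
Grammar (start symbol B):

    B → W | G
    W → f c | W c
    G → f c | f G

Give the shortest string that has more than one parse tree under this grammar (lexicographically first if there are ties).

f c

length 2: f c has 2 parse trees

Two derivations of f c:
  B ⇒ W ⇒ f c
  B ⇒ G ⇒ f c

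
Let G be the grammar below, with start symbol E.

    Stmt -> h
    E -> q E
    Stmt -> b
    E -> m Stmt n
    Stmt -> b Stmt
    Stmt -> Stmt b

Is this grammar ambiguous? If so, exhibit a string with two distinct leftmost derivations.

Ambiguous

Witness: m b b n

Derivation 1: E ⇒ m Stmt n ⇒ m b Stmt n ⇒ m b b n
Derivation 2: E ⇒ m Stmt n ⇒ m Stmt b n ⇒ m b b n

Two distinct leftmost derivations for the same string.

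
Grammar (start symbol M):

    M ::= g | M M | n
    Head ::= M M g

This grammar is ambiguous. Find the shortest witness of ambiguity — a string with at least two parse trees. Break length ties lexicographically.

length 1: no string has ≥2 trees
length 2: no string has ≥2 trees
length 3: g g g has 2 parse trees

Two derivations of g g g:
  M ⇒ M M ⇒ g M ⇒ g M M ⇒ g g M ⇒ g g g
  M ⇒ M M ⇒ M M M ⇒ g M M ⇒ g g M ⇒ g g g

g g g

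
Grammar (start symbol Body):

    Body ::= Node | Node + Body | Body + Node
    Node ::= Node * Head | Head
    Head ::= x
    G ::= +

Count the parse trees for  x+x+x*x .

4

Parse trees for x+x+x*x:
  [Body [Node [Head x]] + [Body [Node [Head x]] + [Body [Node [Node [Head x]] * [Head x]]]]]
  [Body [Node [Head x]] + [Body [Body [Node [Head x]]] + [Node [Node [Head x]] * [Head x]]]]
  [Body [Body [Node [Head x]] + [Body [Node [Head x]]]] + [Node [Node [Head x]] * [Head x]]]
  [Body [Body [Body [Node [Head x]]] + [Node [Head x]]] + [Node [Node [Head x]] * [Head x]]]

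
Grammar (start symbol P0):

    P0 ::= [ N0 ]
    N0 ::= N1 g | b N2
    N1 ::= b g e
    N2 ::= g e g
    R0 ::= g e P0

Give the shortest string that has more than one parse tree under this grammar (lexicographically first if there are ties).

length 6: [ b g e g ] has 2 parse trees

Two derivations of [ b g e g ]:
  P0 ⇒ [ N0 ] ⇒ [ N1 g ] ⇒ [ b g e g ]
  P0 ⇒ [ N0 ] ⇒ [ b N2 ] ⇒ [ b g e g ]

[ b g e g ]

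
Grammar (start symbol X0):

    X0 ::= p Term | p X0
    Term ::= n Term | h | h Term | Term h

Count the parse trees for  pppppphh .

2

Parse trees for pppppphh:
  [X0 p [X0 p [X0 p [X0 p [X0 p [X0 p [Term h [Term h]]]]]]]]
  [X0 p [X0 p [X0 p [X0 p [X0 p [X0 p [Term [Term h] h]]]]]]]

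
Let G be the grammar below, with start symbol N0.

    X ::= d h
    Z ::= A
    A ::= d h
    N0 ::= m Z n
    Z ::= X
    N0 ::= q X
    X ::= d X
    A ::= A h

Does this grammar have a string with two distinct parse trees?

Ambiguous

Witness: m d h n

Derivation 1: N0 ⇒ m Z n ⇒ m A n ⇒ m d h n
Derivation 2: N0 ⇒ m Z n ⇒ m X n ⇒ m d h n

Two distinct leftmost derivations for the same string.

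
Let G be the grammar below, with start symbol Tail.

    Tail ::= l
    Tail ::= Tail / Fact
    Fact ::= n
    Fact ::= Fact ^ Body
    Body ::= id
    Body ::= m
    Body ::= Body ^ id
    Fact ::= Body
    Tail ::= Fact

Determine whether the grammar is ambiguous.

Witness: id ^ id

Derivation 1: Tail ⇒ Fact ⇒ Fact ^ Body ⇒ Body ^ Body ⇒ id ^ Body ⇒ id ^ id
Derivation 2: Tail ⇒ Fact ⇒ Body ⇒ Body ^ id ⇒ id ^ id

Two distinct leftmost derivations for the same string.

Ambiguous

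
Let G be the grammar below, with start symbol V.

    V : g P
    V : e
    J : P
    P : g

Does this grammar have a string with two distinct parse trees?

(J is unreachable from V, so its rules don't affect L(V).) Restricted to the reachable nonterminals, every rule has the form A → t or A → t B, and no two rules for the same A share a first terminal. The grammar encodes a DFA — one run per string.

Unambiguous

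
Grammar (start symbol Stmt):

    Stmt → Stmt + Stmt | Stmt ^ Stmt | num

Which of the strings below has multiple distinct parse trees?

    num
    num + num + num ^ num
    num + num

num + num + num ^ num

num: 1 tree
num + num + num ^ num: 5 trees
num + num: 1 tree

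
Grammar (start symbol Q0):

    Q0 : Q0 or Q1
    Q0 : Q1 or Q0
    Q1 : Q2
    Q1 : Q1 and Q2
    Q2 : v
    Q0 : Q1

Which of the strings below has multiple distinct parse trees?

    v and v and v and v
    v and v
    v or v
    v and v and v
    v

v and v and v and v: 1 tree
v and v: 1 tree
v or v: 2 trees
v and v and v: 1 tree
v: 1 tree

v or v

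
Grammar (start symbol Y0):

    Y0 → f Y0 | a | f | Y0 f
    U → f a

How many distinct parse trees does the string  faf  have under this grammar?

2

Parse trees for faf:
  [Y0 f [Y0 [Y0 a] f]]
  [Y0 [Y0 f [Y0 a]] f]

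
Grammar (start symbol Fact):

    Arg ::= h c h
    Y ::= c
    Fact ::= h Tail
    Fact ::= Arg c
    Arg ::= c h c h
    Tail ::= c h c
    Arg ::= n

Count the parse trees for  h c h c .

2

Parse trees for h c h c:
  [Fact h [Tail c h c]]
  [Fact [Arg h c h] c]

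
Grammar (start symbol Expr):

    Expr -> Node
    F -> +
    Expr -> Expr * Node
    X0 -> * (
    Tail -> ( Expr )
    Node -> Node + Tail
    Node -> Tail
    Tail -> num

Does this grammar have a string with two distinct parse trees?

Unambiguous

(F, X0 are unreachable from Expr, so their rules don't affect L(Expr).) This is a standard precedence ladder (Expr over Node over Tail), with each level left-recursive on its own operator ('*' at Expr, '+' at Node). That structure is LR(1), hence unambiguous.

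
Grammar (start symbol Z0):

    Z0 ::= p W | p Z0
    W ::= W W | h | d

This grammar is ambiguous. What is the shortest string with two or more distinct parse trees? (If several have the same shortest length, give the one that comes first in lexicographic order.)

p d d d

length 2: no string has ≥2 trees
length 3: no string has ≥2 trees
length 4: p d d d has 2 parse trees

Two derivations of p d d d:
  Z0 ⇒ p W ⇒ p W W ⇒ p W W W ⇒ p d W W ⇒ p d d W ⇒ p d d d
  Z0 ⇒ p W ⇒ p W W ⇒ p d W ⇒ p d W W ⇒ p d d W ⇒ p d d d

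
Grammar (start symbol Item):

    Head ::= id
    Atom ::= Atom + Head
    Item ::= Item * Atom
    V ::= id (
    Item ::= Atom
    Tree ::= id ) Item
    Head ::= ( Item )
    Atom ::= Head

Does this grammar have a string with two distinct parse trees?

Unambiguous

(Tree, V are unreachable from Item, so their rules don't affect L(Item).) This is a standard precedence ladder (Item over Atom over Head), with each level left-recursive on its own operator ('*' at Item, '+' at Atom). That structure is LR(1), hence unambiguous.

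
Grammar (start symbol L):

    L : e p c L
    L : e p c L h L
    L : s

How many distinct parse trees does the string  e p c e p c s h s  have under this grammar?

Parse trees for e p c e p c s h s:
  [L e p c [L e p c [L s] h [L s]]]
  [L e p c [L e p c [L s]] h [L s]]

2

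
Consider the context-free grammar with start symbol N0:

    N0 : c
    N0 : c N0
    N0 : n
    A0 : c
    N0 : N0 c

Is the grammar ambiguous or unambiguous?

Ambiguous

Witness: c c

Derivation 1: N0 ⇒ c N0 ⇒ c c
Derivation 2: N0 ⇒ N0 c ⇒ c c

Two distinct leftmost derivations for the same string.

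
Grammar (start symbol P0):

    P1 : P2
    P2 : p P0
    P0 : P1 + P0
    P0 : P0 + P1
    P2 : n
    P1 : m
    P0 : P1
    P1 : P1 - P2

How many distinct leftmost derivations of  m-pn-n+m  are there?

6

Parse trees for m-pn-n+m:
  [P0 [P1 [P1 m] - [P2 p [P0 [P1 [P1 [P2 n]] - [P2 n]]]]] + [P0 [P1 m]]]
  [P0 [P1 [P1 [P1 m] - [P2 p [P0 [P1 [P2 n]]]]] - [P2 n]] + [P0 [P1 m]]]
  [P0 [P0 [P1 [P1 m] - [P2 p [P0 [P1 [P1 [P2 n]] - [P2 n]]]]]] + [P1 m]]
  [P0 [P0 [P1 [P1 [P1 m] - [P2 p [P0 [P1 [P2 n]]]]] - [P2 n]]] + [P1 m]]
  [P0 [P1 [P1 m] - [P2 p [P0 [P1 [P1 [P2 n]] - [P2 n]] + [P0 [P1 m]]]]]]
  [P0 [P1 [P1 m] - [P2 p [P0 [P0 [P1 [P1 [P2 n]] - [P2 n]]] + [P1 m]]]]]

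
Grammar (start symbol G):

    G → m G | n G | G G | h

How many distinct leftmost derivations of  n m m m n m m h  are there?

Parse trees for n m m m n m m h:
  [G n [G m [G m [G m [G n [G m [G m [G h]]]]]]]]

1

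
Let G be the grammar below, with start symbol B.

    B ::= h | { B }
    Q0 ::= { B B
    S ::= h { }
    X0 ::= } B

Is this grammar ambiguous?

Only B is reachable from B; ignoring the rest: L(B) is { openⁿ atom closeⁿ : n ≥ 0 }. The bracket depth fixes n, and the derivation is forced at every step.

Unambiguous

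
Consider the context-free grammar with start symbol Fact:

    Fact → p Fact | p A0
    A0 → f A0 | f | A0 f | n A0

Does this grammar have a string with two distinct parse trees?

Witness: p f f

Derivation 1: Fact ⇒ p A0 ⇒ p f A0 ⇒ p f f
Derivation 2: Fact ⇒ p A0 ⇒ p A0 f ⇒ p f f

Two distinct leftmost derivations for the same string.

Ambiguous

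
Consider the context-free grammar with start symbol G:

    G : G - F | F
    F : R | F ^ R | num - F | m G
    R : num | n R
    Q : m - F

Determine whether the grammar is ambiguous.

Witness: num - num

Derivation 1: G ⇒ G - F ⇒ F - F ⇒ R - F ⇒ num - F ⇒ num - R ⇒ num - num
Derivation 2: G ⇒ F ⇒ num - F ⇒ num - R ⇒ num - num

Two distinct leftmost derivations for the same string.

Ambiguous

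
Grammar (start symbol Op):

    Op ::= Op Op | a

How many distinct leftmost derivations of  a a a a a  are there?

Parse trees for a a a a a (showing first 6 of 14):
  [Op [Op a] [Op [Op a] [Op [Op a] [Op [Op a] [Op a]]]]]
  [Op [Op a] [Op [Op a] [Op [Op [Op a] [Op a]] [Op a]]]]
  [Op [Op a] [Op [Op [Op a] [Op a]] [Op [Op a] [Op a]]]]
  [Op [Op a] [Op [Op [Op a] [Op [Op a] [Op a]]] [Op a]]]
  [Op [Op a] [Op [Op [Op [Op a] [Op a]] [Op a]] [Op a]]]
  [Op [Op [Op a] [Op a]] [Op [Op a] [Op [Op a] [Op a]]]]

14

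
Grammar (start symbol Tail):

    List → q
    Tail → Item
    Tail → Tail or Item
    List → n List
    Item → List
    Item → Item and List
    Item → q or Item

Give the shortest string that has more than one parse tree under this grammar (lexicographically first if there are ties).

q or q

length 1: no string has ≥2 trees
length 2: no string has ≥2 trees
length 3: q or q has 2 parse trees

Two derivations of q or q:
  Tail ⇒ Item ⇒ q or Item ⇒ q or List ⇒ q or q
  Tail ⇒ Tail or Item ⇒ Item or Item ⇒ List or Item ⇒ q or Item ⇒ q or List ⇒ q or q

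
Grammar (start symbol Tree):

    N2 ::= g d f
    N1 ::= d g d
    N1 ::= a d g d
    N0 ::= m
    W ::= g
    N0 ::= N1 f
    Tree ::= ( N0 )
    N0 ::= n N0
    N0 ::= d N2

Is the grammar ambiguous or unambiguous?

Witness: ( d g d f )

Derivation 1: Tree ⇒ ( N0 ) ⇒ ( N1 f ) ⇒ ( d g d f )
Derivation 2: Tree ⇒ ( N0 ) ⇒ ( d N2 ) ⇒ ( d g d f )

Two distinct leftmost derivations for the same string.

Ambiguous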